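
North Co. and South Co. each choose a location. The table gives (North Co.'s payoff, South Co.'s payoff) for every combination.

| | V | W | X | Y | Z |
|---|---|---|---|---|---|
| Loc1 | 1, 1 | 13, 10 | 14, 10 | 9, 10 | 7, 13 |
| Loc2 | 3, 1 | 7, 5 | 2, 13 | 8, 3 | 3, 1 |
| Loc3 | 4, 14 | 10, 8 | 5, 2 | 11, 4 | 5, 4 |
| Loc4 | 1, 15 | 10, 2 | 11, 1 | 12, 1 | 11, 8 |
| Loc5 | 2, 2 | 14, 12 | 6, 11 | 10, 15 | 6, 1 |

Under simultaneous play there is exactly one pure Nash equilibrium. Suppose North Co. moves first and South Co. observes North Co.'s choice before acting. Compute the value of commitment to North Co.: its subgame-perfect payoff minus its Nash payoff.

Work backward from South Co.'s decision.
- Loc1: South Co. compares 1, 10, 10, 10, 13 and picks Z; North Co. would get 7.
- Loc2: South Co. compares 1, 5, 13, 3, 1 and picks X; North Co. would get 2.
- Loc3: South Co. compares 14, 8, 2, 4, 4 and picks V; North Co. would get 4.
- Loc4: South Co. compares 15, 2, 1, 1, 8 and picks V; North Co. would get 1.
- Loc5: South Co. compares 2, 12, 11, 15, 1 and picks Y; North Co. would get 10.
North Co.'s induced payoffs are 7, 2, 4, 1, 10, so North Co. commits to Loc5. Subgame-perfect outcome: (Loc5, Y) with payoffs (10, 15).
Now find the simultaneous Nash equilibrium.
North Co.'s best replies: V→Loc3; W→Loc5; X→Loc1; Y→Loc4; Z→Loc4.
South Co.'s best replies: Loc1→Z; Loc2→X; Loc3→V; Loc4→V; Loc5→Y.
The unique mutual best reply is (Loc3, V), giving (4, 14).
North Co.'s commitment gain: 10 − 4 = 6.

6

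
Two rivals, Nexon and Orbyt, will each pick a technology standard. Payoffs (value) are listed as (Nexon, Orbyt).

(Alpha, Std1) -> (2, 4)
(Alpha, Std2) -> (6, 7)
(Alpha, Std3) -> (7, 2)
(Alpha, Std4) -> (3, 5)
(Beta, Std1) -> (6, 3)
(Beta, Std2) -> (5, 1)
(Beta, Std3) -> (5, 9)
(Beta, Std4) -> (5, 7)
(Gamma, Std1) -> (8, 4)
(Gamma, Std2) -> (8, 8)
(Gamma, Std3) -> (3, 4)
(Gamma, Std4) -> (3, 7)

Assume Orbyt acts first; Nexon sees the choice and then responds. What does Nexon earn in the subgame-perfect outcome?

Work backward from Nexon's decision.
- Std1 → Nexon plays Gamma (best of 2, 6, 8); Orbyt gets 4.
- Std2 → Nexon plays Gamma (best of 6, 5, 8); Orbyt gets 8.
- Std3 → Nexon plays Alpha (best of 7, 5, 3); Orbyt gets 2.
- Std4 → Nexon plays Beta (best of 3, 5, 3); Orbyt gets 7.
Orbyt's induced payoffs are 4, 8, 2, 7, so Orbyt commits to Std2. Subgame-perfect outcome: (Gamma, Std2) with payoffs (8, 8).

8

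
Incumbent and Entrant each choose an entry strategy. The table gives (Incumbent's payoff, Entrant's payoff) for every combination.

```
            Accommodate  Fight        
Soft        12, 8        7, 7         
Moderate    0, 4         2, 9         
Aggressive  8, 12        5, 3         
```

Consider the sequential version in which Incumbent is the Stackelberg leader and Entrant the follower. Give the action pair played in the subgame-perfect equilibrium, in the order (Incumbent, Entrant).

Entrant best-responds to each possible Incumbent move:
- Soft: BR = Accommodate, leader payoff 12.
- Moderate: BR = Fight, leader payoff 2.
- Aggressive: BR = Accommodate, leader payoff 8.
Incumbent's induced payoffs are 12, 2, 8, so Incumbent commits to Soft. Subgame-perfect outcome: (Soft, Accommodate) with payoffs (12, 8).

(Soft, Accommodate)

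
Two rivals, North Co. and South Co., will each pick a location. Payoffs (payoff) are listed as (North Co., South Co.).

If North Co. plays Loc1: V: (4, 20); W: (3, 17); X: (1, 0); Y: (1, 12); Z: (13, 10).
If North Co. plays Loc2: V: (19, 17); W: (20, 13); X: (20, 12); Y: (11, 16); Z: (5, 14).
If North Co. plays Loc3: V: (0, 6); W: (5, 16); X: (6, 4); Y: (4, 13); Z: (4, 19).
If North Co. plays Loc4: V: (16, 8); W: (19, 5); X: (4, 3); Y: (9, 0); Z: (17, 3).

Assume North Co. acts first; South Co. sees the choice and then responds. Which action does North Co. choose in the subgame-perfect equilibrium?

Backward induction with North Co. moving first.
- Loc1: South Co. compares 20, 17, 0, 12, 10 and picks V; North Co. would get 4.
- Loc2: South Co. compares 17, 13, 12, 16, 14 and picks V; North Co. would get 19.
- Loc3: South Co. compares 6, 16, 4, 13, 19 and picks Z; North Co. would get 4.
- Loc4: South Co. compares 8, 5, 3, 0, 3 and picks V; North Co. would get 16.
Among 4, 19, 4, 16, the best is 19 at Loc2. Subgame-perfect outcome: (Loc2, V) with payoffs (19, 17).

Loc2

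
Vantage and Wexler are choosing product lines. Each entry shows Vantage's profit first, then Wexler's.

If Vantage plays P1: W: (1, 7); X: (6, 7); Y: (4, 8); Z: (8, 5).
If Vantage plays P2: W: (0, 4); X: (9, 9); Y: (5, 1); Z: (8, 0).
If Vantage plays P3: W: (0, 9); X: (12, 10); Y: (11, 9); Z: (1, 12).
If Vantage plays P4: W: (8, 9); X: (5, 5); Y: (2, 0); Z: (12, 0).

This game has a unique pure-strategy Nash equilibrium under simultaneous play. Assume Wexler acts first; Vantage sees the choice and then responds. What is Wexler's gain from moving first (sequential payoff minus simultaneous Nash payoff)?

Solve by backward induction (Wexler leads).
- W: Vantage compares 1, 0, 0, 8 and picks P4; Wexler would get 9.
- X: Vantage compares 6, 9, 12, 5 and picks P3; Wexler would get 10.
- Y: Vantage compares 4, 5, 11, 2 and picks P3; Wexler would get 9.
- Z: Vantage compares 8, 8, 1, 12 and picks P4; Wexler would get 0.
Maximizing over 9, 10, 9, 0, Wexler chooses X. Subgame-perfect outcome: (P3, X) with payoffs (12, 10).
Now find the simultaneous Nash equilibrium.
Vantage's best replies: W→P4; X→P3; Y→P3; Z→P4.
Wexler's best replies: P1→Y; P2→X; P3→Z; P4→W.
Only (P4, W) has each player best-responding; Nash payoffs (8, 9).
Wexler's commitment gain: 10 − 9 = 1.

1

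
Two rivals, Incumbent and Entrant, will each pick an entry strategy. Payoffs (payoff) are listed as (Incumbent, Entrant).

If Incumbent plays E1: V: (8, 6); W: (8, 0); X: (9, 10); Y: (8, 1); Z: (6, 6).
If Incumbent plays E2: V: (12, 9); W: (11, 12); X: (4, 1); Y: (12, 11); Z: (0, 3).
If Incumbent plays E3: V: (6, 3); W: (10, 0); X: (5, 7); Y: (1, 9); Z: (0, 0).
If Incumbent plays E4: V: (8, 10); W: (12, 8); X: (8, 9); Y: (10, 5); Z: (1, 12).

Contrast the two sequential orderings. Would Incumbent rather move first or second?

If Incumbent leads: Entrant's best replies are E1→X, E2→W, E3→Y, E4→Z; Incumbent's induced payoffs 9, 11, 1, 1; outcome (E2, W), payoffs (11, 12).
If Entrant leads: Incumbent's best replies are V→E2, W→E4, X→E1, Y→E2, Z→E1; Entrant's induced payoffs 9, 8, 10, 11, 6; outcome (E2, Y), payoffs (12, 11).
Incumbent gets 11 moving first and 12 moving second, so Incumbent prefers to move second.

second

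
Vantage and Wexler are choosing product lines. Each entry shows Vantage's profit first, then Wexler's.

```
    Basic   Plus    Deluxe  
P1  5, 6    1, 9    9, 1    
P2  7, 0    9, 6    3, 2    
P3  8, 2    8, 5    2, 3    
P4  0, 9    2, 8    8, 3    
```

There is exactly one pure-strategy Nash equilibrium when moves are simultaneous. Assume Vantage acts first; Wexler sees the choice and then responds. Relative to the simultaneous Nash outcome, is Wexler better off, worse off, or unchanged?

Wexler best-responds to each possible Vantage move:
- P1: Wexler compares 6, 9, 1 and picks Plus; Vantage would get 1.
- P2: Wexler compares 0, 6, 2 and picks Plus; Vantage would get 9.
- P3: Wexler compares 2, 5, 3 and picks Plus; Vantage would get 8.
- P4: Wexler compares 9, 8, 3 and picks Basic; Vantage would get 0.
Vantage's induced payoffs are 1, 9, 8, 0, so Vantage commits to P2. Subgame-perfect outcome: (P2, Plus) with payoffs (9, 6).
Under simultaneous play:
Vantage's best replies: Basic→P3; Plus→P2; Deluxe→P1.
Wexler's best replies: P1→Plus; P2→Plus; P3→Plus; P4→Basic.
The unique mutual best reply is (P2, Plus), giving (9, 6).
Wexler earns 6 sequentially versus 6 at the Nash outcome: unchanged.

unchanged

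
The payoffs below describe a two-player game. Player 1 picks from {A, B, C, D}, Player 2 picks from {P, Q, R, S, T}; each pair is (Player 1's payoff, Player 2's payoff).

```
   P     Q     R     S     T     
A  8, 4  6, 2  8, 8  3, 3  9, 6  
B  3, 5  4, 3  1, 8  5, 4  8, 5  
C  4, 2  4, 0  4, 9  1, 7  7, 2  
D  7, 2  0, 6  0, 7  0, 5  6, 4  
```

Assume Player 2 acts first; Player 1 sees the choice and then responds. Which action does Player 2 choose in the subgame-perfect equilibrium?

R

Backward induction with Player 2 moving first.
- P → Player 1 plays A (best of 8, 3, 4, 7); Player 2 gets 4.
- Q → Player 1 plays A (best of 6, 4, 4, 0); Player 2 gets 2.
- R → Player 1 plays A (best of 8, 1, 4, 0); Player 2 gets 8.
- S → Player 1 plays B (best of 3, 5, 1, 0); Player 2 gets 4.
- T → Player 1 plays A (best of 9, 8, 7, 6); Player 2 gets 6.
Player 2's induced payoffs are 4, 2, 8, 4, 6, so Player 2 commits to R. Subgame-perfect outcome: (A, R) with payoffs (8, 8).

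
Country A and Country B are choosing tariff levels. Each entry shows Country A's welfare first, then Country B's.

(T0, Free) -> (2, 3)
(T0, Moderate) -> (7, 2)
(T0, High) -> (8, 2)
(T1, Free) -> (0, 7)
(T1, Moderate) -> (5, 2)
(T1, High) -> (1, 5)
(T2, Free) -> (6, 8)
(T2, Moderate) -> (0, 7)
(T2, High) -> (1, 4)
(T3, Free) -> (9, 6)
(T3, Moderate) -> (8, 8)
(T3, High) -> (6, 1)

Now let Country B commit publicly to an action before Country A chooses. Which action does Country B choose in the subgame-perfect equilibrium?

Solve by backward induction (Country B leads).
- Free → Country A plays T3 (best of 2, 0, 6, 9); Country B gets 6.
- Moderate → Country A plays T3 (best of 7, 5, 0, 8); Country B gets 8.
- High → Country A plays T0 (best of 8, 1, 1, 6); Country B gets 2.
Maximizing over 6, 8, 2, Country B chooses Moderate. Subgame-perfect outcome: (T3, Moderate) with payoffs (8, 8).

Moderate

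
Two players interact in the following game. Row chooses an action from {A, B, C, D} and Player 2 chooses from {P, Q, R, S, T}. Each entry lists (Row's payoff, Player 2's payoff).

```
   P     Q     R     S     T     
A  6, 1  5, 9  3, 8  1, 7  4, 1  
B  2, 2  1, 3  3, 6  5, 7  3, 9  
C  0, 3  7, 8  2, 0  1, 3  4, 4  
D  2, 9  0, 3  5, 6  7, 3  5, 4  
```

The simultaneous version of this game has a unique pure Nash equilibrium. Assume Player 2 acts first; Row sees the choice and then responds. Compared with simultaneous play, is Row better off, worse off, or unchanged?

Solve by backward induction (Player 2 leads).
- P: Row compares 6, 2, 0, 2 and picks A; Player 2 would get 1.
- Q: Row compares 5, 1, 7, 0 and picks C; Player 2 would get 8.
- R: Row compares 3, 3, 2, 5 and picks D; Player 2 would get 6.
- S: Row compares 1, 5, 1, 7 and picks D; Player 2 would get 3.
- T: Row compares 4, 3, 4, 5 and picks D; Player 2 would get 4.
Among 1, 8, 6, 3, 4, the best is 8 at Q. Subgame-perfect outcome: (C, Q) with payoffs (7, 8).
Under simultaneous play:
Row's best replies: P→A; Q→C; R→D; S→D; T→D.
Player 2's best replies: A→Q; B→T; C→Q; D→P.
The unique mutual best reply is (C, Q), giving (7, 8).
Row earns 7 sequentially versus 7 at the Nash outcome: unchanged.

unchanged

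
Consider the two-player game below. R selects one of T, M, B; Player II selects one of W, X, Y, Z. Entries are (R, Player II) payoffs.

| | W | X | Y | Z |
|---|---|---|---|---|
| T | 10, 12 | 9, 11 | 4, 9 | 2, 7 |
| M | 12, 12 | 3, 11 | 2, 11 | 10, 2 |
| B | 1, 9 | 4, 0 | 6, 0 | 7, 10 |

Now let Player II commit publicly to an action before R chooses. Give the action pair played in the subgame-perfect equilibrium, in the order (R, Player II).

(M, W)

Backward induction with Player II moving first.
- W → R plays M (best of 10, 12, 1); Player II gets 12.
- X → R plays T (best of 9, 3, 4); Player II gets 11.
- Y → R plays B (best of 4, 2, 6); Player II gets 0.
- Z → R plays M (best of 2, 10, 7); Player II gets 2.
Player II's induced payoffs are 12, 11, 0, 2, so Player II commits to W. Subgame-perfect outcome: (M, W) with payoffs (12, 12).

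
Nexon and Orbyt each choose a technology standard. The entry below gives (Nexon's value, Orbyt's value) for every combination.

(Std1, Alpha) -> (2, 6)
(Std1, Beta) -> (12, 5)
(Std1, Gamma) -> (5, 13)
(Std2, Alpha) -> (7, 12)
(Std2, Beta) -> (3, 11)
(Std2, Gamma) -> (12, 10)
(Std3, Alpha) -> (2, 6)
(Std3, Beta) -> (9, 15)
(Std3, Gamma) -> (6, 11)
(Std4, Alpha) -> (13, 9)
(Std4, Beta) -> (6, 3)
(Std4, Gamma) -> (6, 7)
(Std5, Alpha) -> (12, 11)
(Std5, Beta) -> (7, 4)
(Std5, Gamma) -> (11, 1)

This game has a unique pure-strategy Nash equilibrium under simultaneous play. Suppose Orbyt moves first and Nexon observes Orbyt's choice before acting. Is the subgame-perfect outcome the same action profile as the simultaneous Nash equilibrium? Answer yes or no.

no

Nexon best-responds to each possible Orbyt move:
- Alpha: BR = Std4, leader payoff 9.
- Beta: BR = Std1, leader payoff 5.
- Gamma: BR = Std2, leader payoff 10.
Among 9, 5, 10, the best is 10 at Gamma. Subgame-perfect outcome: (Std2, Gamma) with payoffs (12, 10).
Now find the simultaneous Nash equilibrium.
Nexon's best replies: Alpha→Std4; Beta→Std1; Gamma→Std2.
Orbyt's best replies: Std1→Gamma; Std2→Alpha; Std3→Beta; Std4→Alpha; Std5→Alpha.
The unique mutual best reply is (Std4, Alpha), giving (13, 9).
Sequential outcome (Std2, Gamma) differs from the Nash profile (Std4, Alpha).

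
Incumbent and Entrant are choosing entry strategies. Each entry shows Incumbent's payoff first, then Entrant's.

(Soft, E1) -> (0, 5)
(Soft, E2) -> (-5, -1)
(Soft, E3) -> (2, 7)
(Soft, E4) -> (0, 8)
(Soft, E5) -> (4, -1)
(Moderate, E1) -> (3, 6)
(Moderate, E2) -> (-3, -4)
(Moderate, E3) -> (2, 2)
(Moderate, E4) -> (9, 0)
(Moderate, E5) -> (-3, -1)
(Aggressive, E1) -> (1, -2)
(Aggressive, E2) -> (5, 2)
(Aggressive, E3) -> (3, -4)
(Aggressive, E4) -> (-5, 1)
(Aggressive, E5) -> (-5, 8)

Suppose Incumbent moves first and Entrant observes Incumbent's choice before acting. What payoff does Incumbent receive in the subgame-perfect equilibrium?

Entrant best-responds to each possible Incumbent move:
- Soft → Entrant plays E4 (best of 5, -1, 7, 8, -1); Incumbent gets 0.
- Moderate → Entrant plays E1 (best of 6, -4, 2, 0, -1); Incumbent gets 3.
- Aggressive → Entrant plays E5 (best of -2, 2, -4, 1, 8); Incumbent gets -5.
Maximizing over 0, 3, -5, Incumbent chooses Moderate. Subgame-perfect outcome: (Moderate, E1) with payoffs (3, 6).

3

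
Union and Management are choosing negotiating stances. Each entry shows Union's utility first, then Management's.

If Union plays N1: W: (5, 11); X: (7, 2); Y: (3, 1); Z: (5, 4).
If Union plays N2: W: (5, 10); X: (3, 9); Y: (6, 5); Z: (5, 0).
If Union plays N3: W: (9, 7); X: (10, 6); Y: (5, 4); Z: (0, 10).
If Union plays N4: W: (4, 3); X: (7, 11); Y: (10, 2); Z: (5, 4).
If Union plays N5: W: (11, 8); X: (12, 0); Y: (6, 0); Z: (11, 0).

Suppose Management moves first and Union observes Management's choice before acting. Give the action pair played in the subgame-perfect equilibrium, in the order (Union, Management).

(N5, W)

Work backward from Union's decision.
- W: Union compares 5, 5, 9, 4, 11 and picks N5; Management would get 8.
- X: Union compares 7, 3, 10, 7, 12 and picks N5; Management would get 0.
- Y: Union compares 3, 6, 5, 10, 6 and picks N4; Management would get 2.
- Z: Union compares 5, 5, 0, 5, 11 and picks N5; Management would get 0.
Among 8, 0, 2, 0, the best is 8 at W. Subgame-perfect outcome: (N5, W) with payoffs (11, 8).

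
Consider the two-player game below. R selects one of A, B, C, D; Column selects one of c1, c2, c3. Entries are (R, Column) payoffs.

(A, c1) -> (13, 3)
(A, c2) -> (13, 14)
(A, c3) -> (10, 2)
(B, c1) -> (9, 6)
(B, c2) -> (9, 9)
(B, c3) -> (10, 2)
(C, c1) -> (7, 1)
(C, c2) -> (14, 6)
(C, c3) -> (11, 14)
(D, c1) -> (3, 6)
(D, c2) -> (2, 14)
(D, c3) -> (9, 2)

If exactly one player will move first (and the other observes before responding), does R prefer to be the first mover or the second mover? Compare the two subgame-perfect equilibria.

If R leads: Column's best replies are A→c2, B→c2, C→c3, D→c2; R's induced payoffs 13, 9, 11, 2; outcome (A, c2), payoffs (13, 14).
If Column leads: R's best replies are c1→A, c2→C, c3→C; Column's induced payoffs 3, 6, 14; outcome (C, c3), payoffs (11, 14).
R gets 13 moving first and 11 moving second, so R prefers to move first.

first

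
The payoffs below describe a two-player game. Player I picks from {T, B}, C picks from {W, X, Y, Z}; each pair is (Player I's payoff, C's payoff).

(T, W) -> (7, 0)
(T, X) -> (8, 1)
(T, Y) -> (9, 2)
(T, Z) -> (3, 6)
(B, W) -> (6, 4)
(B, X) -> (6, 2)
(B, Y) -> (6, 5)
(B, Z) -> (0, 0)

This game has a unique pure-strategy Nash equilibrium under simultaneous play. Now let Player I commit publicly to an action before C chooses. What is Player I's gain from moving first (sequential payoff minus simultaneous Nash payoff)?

3

Backward induction with Player I moving first.
- T: BR = Z, leader payoff 3.
- B: BR = Y, leader payoff 6.
Among 3, 6, the best is 6 at B. Subgame-perfect outcome: (B, Y) with payoffs (6, 5).
Under simultaneous play:
Player I's best replies: W→T; X→T; Y→T; Z→T.
C's best replies: T→Z; B→Y.
The unique mutual best reply is (T, Z), giving (3, 6).
Player I's commitment gain: 6 − 3 = 3.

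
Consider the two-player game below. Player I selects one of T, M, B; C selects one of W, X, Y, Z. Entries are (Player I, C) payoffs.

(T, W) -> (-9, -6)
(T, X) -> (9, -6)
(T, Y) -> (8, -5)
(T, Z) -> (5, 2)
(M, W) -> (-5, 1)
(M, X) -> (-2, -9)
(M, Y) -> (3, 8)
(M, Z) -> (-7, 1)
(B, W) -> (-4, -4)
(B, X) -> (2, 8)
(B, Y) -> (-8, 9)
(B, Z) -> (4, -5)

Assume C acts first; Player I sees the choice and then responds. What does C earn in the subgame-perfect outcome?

2

Backward induction with C moving first.
- W: BR = B, leader payoff -4.
- X: BR = T, leader payoff -6.
- Y: BR = T, leader payoff -5.
- Z: BR = T, leader payoff 2.
Among -4, -6, -5, 2, the best is 2 at Z. Subgame-perfect outcome: (T, Z) with payoffs (5, 2).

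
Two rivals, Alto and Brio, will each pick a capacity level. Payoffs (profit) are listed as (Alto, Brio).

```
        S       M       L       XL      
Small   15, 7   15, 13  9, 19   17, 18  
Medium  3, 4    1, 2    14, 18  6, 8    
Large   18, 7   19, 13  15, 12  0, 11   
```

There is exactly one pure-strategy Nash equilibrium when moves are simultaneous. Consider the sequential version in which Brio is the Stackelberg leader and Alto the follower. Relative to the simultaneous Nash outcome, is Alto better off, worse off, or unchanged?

worse off

Work backward from Alto's decision.
- S: BR = Large, leader payoff 7.
- M: BR = Large, leader payoff 13.
- L: BR = Large, leader payoff 12.
- XL: BR = Small, leader payoff 18.
Maximizing over 7, 13, 12, 18, Brio chooses XL. Subgame-perfect outcome: (Small, XL) with payoffs (17, 18).
For the simultaneous game, intersect best replies.
Alto's best replies: S→Large; M→Large; L→Large; XL→Small.
Brio's best replies: Small→L; Medium→L; Large→M.
The unique mutual best reply is (Large, M), giving (19, 13).
Alto earns 17 sequentially versus 19 at the Nash outcome: worse off.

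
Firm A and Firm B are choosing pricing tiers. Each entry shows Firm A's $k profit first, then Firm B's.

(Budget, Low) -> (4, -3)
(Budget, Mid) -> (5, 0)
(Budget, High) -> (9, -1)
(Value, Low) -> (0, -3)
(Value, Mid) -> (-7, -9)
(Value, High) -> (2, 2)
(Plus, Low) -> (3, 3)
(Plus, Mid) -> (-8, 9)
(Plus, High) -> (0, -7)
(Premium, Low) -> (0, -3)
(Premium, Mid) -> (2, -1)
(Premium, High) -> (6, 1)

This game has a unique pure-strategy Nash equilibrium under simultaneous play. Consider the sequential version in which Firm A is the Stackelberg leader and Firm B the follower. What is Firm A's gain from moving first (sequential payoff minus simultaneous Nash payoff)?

Work backward from Firm B's decision.
- Budget: Firm B compares -3, 0, -1 and picks Mid; Firm A would get 5.
- Value: Firm B compares -3, -9, 2 and picks High; Firm A would get 2.
- Plus: Firm B compares 3, 9, -7 and picks Mid; Firm A would get -8.
- Premium: Firm B compares -3, -1, 1 and picks High; Firm A would get 6.
Maximizing over 5, 2, -8, 6, Firm A chooses Premium. Subgame-perfect outcome: (Premium, High) with payoffs (6, 1).
For the simultaneous game, intersect best replies.
Firm A's best replies: Low→Budget; Mid→Budget; High→Budget.
Firm B's best replies: Budget→Mid; Value→High; Plus→Mid; Premium→High.
The unique mutual best reply is (Budget, Mid), giving (5, 0).
Firm A's commitment gain: 6 − 5 = 1.

1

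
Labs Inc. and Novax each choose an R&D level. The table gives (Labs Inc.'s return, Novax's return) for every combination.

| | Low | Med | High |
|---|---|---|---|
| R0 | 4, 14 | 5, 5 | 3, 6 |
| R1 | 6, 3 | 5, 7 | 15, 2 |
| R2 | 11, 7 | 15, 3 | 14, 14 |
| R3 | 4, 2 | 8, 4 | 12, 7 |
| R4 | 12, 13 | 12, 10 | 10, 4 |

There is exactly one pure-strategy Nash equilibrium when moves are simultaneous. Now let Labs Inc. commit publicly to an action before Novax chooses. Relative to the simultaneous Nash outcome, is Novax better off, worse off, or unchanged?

Work backward from Novax's decision.
- R0 → Novax plays Low (best of 14, 5, 6); Labs Inc. gets 4.
- R1 → Novax plays Med (best of 3, 7, 2); Labs Inc. gets 5.
- R2 → Novax plays High (best of 7, 3, 14); Labs Inc. gets 14.
- R3 → Novax plays High (best of 2, 4, 7); Labs Inc. gets 12.
- R4 → Novax plays Low (best of 13, 10, 4); Labs Inc. gets 12.
Among 4, 5, 14, 12, 12, the best is 14 at R2. Subgame-perfect outcome: (R2, High) with payoffs (14, 14).
For the simultaneous game, intersect best replies.
Labs Inc.'s best replies: Low→R4; Med→R2; High→R1.
Novax's best replies: R0→Low; R1→Med; R2→High; R3→High; R4→Low.
Only (R4, Low) has each player best-responding; Nash payoffs (12, 13).
Novax earns 14 sequentially versus 13 at the Nash outcome: better off.

better off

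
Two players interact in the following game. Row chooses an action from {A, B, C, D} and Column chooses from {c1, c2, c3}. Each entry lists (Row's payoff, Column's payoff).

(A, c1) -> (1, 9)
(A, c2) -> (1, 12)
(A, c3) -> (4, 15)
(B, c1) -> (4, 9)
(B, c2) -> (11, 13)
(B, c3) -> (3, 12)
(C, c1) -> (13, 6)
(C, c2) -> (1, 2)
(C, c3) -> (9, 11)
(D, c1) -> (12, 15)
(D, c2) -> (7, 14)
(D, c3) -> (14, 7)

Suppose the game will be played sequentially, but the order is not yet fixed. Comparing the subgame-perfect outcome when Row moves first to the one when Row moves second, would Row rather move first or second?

first

If Row leads: Column's best replies are A→c3, B→c2, C→c3, D→c1; Row's induced payoffs 4, 11, 9, 12; outcome (D, c1), payoffs (12, 15).
If Column leads: Row's best replies are c1→C, c2→B, c3→D; Column's induced payoffs 6, 13, 7; outcome (B, c2), payoffs (11, 13).
Row gets 12 moving first and 11 moving second, so Row prefers to move first.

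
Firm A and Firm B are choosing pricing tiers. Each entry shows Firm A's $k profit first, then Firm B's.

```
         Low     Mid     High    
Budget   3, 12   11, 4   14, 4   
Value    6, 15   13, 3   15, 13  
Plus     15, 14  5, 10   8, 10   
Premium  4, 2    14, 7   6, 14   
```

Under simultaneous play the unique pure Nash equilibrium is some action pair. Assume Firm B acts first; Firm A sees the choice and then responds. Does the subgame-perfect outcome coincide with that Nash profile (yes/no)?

Work backward from Firm A's decision.
- Low: Firm A compares 3, 6, 15, 4 and picks Plus; Firm B would get 14.
- Mid: Firm A compares 11, 13, 5, 14 and picks Premium; Firm B would get 7.
- High: Firm A compares 14, 15, 8, 6 and picks Value; Firm B would get 13.
Maximizing over 14, 7, 13, Firm B chooses Low. Subgame-perfect outcome: (Plus, Low) with payoffs (15, 14).
For the simultaneous game, intersect best replies.
Firm A's best replies: Low→Plus; Mid→Premium; High→Value.
Firm B's best replies: Budget→Low; Value→Low; Plus→Low; Premium→High.
The unique mutual best reply is (Plus, Low), giving (15, 14).
Sequential outcome (Plus, Low) coincides with the Nash profile (Plus, Low).

yes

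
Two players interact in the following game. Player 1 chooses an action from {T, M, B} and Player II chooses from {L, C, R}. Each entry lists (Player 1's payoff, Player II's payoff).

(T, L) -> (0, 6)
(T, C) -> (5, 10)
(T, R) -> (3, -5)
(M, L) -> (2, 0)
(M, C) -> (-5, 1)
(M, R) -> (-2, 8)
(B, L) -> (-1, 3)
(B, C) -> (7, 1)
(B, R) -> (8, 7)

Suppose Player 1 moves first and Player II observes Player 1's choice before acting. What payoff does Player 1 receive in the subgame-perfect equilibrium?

8

Solve by backward induction (Player 1 leads).
- T → Player II plays C (best of 6, 10, -5); Player 1 gets 5.
- M → Player II plays R (best of 0, 1, 8); Player 1 gets -2.
- B → Player II plays R (best of 3, 1, 7); Player 1 gets 8.
Among 5, -2, 8, the best is 8 at B. Subgame-perfect outcome: (B, R) with payoffs (8, 7).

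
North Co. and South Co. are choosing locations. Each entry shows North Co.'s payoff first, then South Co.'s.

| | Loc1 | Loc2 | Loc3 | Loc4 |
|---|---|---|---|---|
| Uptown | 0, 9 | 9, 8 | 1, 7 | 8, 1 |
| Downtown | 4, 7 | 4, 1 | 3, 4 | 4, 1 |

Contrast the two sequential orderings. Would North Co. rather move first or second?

second

If North Co. leads: South Co.'s best replies are Uptown→Loc1, Downtown→Loc1; North Co.'s induced payoffs 0, 4; outcome (Downtown, Loc1), payoffs (4, 7).
If South Co. leads: North Co.'s best replies are Loc1→Downtown, Loc2→Uptown, Loc3→Downtown, Loc4→Uptown; South Co.'s induced payoffs 7, 8, 4, 1; outcome (Uptown, Loc2), payoffs (9, 8).
North Co. gets 4 moving first and 9 moving second, so North Co. prefers to move second.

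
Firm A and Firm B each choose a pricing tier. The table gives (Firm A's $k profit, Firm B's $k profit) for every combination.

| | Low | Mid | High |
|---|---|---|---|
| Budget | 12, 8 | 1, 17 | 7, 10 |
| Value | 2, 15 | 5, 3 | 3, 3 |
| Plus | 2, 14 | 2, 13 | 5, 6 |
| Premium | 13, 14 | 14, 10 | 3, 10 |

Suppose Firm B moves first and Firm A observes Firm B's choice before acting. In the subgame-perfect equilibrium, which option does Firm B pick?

Work backward from Firm A's decision.
- Low: BR = Premium, leader payoff 14.
- Mid: BR = Premium, leader payoff 10.
- High: BR = Budget, leader payoff 10.
Among 14, 10, 10, the best is 14 at Low. Subgame-perfect outcome: (Premium, Low) with payoffs (13, 14).

Low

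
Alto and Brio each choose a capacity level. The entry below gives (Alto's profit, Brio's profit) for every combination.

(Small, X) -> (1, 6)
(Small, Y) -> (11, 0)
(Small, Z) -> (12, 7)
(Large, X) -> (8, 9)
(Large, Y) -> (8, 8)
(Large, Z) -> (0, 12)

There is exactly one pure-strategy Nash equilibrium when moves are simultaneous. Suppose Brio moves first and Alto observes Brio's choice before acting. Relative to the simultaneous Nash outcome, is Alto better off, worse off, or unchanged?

worse off

Backward induction with Brio moving first.
- X → Alto plays Large (best of 1, 8); Brio gets 9.
- Y → Alto plays Small (best of 11, 8); Brio gets 0.
- Z → Alto plays Small (best of 12, 0); Brio gets 7.
Among 9, 0, 7, the best is 9 at X. Subgame-perfect outcome: (Large, X) with payoffs (8, 9).
For the simultaneous game, intersect best replies.
Alto's best replies: X→Large; Y→Small; Z→Small.
Brio's best replies: Small→Z; Large→Z.
Only (Small, Z) has each player best-responding; Nash payoffs (12, 7).
Alto earns 8 sequentially versus 12 at the Nash outcome: worse off.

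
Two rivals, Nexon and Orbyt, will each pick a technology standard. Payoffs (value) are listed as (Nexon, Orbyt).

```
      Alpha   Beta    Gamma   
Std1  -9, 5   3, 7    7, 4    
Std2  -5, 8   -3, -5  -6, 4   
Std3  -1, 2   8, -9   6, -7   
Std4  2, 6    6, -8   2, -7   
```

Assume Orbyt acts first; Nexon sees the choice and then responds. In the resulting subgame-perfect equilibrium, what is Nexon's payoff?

2

Nexon best-responds to each possible Orbyt move:
- Alpha: BR = Std4, leader payoff 6.
- Beta: BR = Std3, leader payoff -9.
- Gamma: BR = Std1, leader payoff 4.
Among 6, -9, 4, the best is 6 at Alpha. Subgame-perfect outcome: (Std4, Alpha) with payoffs (2, 6).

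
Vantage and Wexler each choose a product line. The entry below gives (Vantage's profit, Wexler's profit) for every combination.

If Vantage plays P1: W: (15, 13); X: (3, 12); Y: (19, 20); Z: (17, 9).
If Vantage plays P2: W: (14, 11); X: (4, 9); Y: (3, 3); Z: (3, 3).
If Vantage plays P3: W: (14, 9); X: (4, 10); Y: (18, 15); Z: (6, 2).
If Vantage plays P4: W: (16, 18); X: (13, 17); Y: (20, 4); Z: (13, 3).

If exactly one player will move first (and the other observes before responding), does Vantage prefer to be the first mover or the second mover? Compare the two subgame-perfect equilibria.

first

If Vantage leads: Wexler's best replies are P1→Y, P2→W, P3→Y, P4→W; Vantage's induced payoffs 19, 14, 18, 16; outcome (P1, Y), payoffs (19, 20).
If Wexler leads: Vantage's best replies are W→P4, X→P4, Y→P4, Z→P1; Wexler's induced payoffs 18, 17, 4, 9; outcome (P4, W), payoffs (16, 18).
Vantage gets 19 moving first and 16 moving second, so Vantage prefers to move first.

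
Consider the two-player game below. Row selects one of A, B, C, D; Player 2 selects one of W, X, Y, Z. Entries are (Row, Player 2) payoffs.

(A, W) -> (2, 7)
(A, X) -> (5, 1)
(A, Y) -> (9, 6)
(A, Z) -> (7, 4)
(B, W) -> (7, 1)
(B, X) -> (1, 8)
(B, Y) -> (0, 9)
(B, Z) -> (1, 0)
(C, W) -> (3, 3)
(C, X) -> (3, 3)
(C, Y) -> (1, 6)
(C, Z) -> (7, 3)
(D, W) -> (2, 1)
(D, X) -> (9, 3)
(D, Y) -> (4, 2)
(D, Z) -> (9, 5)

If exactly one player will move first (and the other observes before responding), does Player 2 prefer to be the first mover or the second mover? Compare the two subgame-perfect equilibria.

If Row leads: Player 2's best replies are A→W, B→Y, C→Y, D→Z; Row's induced payoffs 2, 0, 1, 9; outcome (D, Z), payoffs (9, 5).
If Player 2 leads: Row's best replies are W→B, X→D, Y→A, Z→D; Player 2's induced payoffs 1, 3, 6, 5; outcome (A, Y), payoffs (9, 6).
Player 2 gets 6 moving first and 5 moving second, so Player 2 prefers to move first.

first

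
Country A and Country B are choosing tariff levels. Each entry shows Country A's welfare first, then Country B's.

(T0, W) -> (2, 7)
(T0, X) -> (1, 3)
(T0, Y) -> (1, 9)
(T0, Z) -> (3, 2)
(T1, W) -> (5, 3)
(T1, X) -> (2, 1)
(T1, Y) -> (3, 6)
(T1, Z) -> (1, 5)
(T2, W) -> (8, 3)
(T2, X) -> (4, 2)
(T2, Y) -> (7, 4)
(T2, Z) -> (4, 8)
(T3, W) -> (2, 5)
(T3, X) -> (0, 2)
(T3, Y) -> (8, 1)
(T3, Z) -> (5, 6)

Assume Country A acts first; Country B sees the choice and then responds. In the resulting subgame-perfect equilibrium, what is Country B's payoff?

Backward induction with Country A moving first.
- T0: BR = Y, leader payoff 1.
- T1: BR = Y, leader payoff 3.
- T2: BR = Z, leader payoff 4.
- T3: BR = Z, leader payoff 5.
Among 1, 3, 4, 5, the best is 5 at T3. Subgame-perfect outcome: (T3, Z) with payoffs (5, 6).

6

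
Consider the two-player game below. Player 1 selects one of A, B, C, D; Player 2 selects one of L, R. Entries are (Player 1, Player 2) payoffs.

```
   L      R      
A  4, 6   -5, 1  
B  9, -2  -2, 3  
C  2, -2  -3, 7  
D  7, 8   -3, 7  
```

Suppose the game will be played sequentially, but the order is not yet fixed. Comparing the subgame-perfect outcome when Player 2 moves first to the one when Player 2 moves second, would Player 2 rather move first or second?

second

If Player 1 leads: Player 2's best replies are A→L, B→R, C→R, D→L; Player 1's induced payoffs 4, -2, -3, 7; outcome (D, L), payoffs (7, 8).
If Player 2 leads: Player 1's best replies are L→B, R→B; Player 2's induced payoffs -2, 3; outcome (B, R), payoffs (-2, 3).
Player 2 gets 3 moving first and 8 moving second, so Player 2 prefers to move second.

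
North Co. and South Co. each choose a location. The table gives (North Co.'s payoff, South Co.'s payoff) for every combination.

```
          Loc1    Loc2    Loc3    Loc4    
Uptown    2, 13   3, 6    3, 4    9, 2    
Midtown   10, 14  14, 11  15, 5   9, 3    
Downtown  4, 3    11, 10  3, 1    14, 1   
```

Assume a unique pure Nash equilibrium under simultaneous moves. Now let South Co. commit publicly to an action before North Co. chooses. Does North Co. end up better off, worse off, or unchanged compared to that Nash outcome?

Solve by backward induction (South Co. leads).
- Loc1: North Co. compares 2, 10, 4 and picks Midtown; South Co. would get 14.
- Loc2: North Co. compares 3, 14, 11 and picks Midtown; South Co. would get 11.
- Loc3: North Co. compares 3, 15, 3 and picks Midtown; South Co. would get 5.
- Loc4: North Co. compares 9, 9, 14 and picks Downtown; South Co. would get 1.
Maximizing over 14, 11, 5, 1, South Co. chooses Loc1. Subgame-perfect outcome: (Midtown, Loc1) with payoffs (10, 14).
Now find the simultaneous Nash equilibrium.
North Co.'s best replies: Loc1→Midtown; Loc2→Midtown; Loc3→Midtown; Loc4→Downtown.
South Co.'s best replies: Uptown→Loc1; Midtown→Loc1; Downtown→Loc2.
Only (Midtown, Loc1) has each player best-responding; Nash payoffs (10, 14).
North Co. earns 10 sequentially versus 10 at the Nash outcome: unchanged.

unchanged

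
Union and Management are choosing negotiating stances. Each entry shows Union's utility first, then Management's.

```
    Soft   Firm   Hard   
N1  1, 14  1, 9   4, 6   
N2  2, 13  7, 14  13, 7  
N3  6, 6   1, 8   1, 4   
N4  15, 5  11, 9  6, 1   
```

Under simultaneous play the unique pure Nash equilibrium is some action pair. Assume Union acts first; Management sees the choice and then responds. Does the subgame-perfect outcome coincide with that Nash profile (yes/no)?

Management best-responds to each possible Union move:
- N1: Management compares 14, 9, 6 and picks Soft; Union would get 1.
- N2: Management compares 13, 14, 7 and picks Firm; Union would get 7.
- N3: Management compares 6, 8, 4 and picks Firm; Union would get 1.
- N4: Management compares 5, 9, 1 and picks Firm; Union would get 11.
Maximizing over 1, 7, 1, 11, Union chooses N4. Subgame-perfect outcome: (N4, Firm) with payoffs (11, 9).
For the simultaneous game, intersect best replies.
Union's best replies: Soft→N4; Firm→N4; Hard→N2.
Management's best replies: N1→Soft; N2→Firm; N3→Firm; N4→Firm.
Only (N4, Firm) has each player best-responding; Nash payoffs (11, 9).
Sequential outcome (N4, Firm) coincides with the Nash profile (N4, Firm).

yes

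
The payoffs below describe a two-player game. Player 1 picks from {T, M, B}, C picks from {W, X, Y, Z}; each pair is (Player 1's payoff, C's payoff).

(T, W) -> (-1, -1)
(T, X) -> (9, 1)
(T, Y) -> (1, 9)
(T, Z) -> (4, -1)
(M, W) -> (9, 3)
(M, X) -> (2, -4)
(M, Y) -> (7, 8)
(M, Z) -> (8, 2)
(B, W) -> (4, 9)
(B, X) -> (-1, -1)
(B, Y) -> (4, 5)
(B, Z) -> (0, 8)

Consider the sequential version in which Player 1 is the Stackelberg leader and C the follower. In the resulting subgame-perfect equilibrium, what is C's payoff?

8

C best-responds to each possible Player 1 move:
- T: C compares -1, 1, 9, -1 and picks Y; Player 1 would get 1.
- M: C compares 3, -4, 8, 2 and picks Y; Player 1 would get 7.
- B: C compares 9, -1, 5, 8 and picks W; Player 1 would get 4.
Among 1, 7, 4, the best is 7 at M. Subgame-perfect outcome: (M, Y) with payoffs (7, 8).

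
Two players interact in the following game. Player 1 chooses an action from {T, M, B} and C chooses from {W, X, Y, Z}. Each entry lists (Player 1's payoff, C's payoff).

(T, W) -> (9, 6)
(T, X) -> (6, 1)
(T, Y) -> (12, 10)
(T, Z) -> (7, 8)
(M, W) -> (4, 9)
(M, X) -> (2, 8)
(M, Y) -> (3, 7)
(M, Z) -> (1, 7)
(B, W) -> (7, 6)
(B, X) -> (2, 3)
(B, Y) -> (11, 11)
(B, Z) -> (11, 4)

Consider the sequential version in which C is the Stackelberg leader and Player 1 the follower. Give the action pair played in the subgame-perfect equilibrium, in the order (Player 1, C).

(T, Y)

Backward induction with C moving first.
- W: Player 1 compares 9, 4, 7 and picks T; C would get 6.
- X: Player 1 compares 6, 2, 2 and picks T; C would get 1.
- Y: Player 1 compares 12, 3, 11 and picks T; C would get 10.
- Z: Player 1 compares 7, 1, 11 and picks B; C would get 4.
C's induced payoffs are 6, 1, 10, 4, so C commits to Y. Subgame-perfect outcome: (T, Y) with payoffs (12, 10).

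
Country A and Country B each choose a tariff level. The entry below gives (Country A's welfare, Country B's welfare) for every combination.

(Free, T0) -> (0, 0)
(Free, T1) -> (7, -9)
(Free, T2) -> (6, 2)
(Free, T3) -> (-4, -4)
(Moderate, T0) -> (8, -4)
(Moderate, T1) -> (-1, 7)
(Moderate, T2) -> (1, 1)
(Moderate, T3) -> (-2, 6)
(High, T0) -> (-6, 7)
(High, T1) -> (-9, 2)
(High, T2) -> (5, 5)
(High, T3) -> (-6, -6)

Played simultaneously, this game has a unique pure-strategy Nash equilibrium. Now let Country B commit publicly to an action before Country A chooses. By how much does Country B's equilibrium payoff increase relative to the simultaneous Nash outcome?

4

Work backward from Country A's decision.
- T0: Country A compares 0, 8, -6 and picks Moderate; Country B would get -4.
- T1: Country A compares 7, -1, -9 and picks Free; Country B would get -9.
- T2: Country A compares 6, 1, 5 and picks Free; Country B would get 2.
- T3: Country A compares -4, -2, -6 and picks Moderate; Country B would get 6.
Country B's induced payoffs are -4, -9, 2, 6, so Country B commits to T3. Subgame-perfect outcome: (Moderate, T3) with payoffs (-2, 6).
For the simultaneous game, intersect best replies.
Country A's best replies: T0→Moderate; T1→Free; T2→Free; T3→Moderate.
Country B's best replies: Free→T2; Moderate→T1; High→T0.
Only (Free, T2) has each player best-responding; Nash payoffs (6, 2).
Country B's commitment gain: 6 − 2 = 4.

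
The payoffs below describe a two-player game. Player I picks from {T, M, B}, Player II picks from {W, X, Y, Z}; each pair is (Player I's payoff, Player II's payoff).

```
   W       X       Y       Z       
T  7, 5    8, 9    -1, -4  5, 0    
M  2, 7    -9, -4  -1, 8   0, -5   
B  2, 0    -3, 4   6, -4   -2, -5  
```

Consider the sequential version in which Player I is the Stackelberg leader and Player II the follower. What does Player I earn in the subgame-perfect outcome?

8

Player II best-responds to each possible Player I move:
- T → Player II plays X (best of 5, 9, -4, 0); Player I gets 8.
- M → Player II plays Y (best of 7, -4, 8, -5); Player I gets -1.
- B → Player II plays X (best of 0, 4, -4, -5); Player I gets -3.
Maximizing over 8, -1, -3, Player I chooses T. Subgame-perfect outcome: (T, X) with payoffs (8, 9).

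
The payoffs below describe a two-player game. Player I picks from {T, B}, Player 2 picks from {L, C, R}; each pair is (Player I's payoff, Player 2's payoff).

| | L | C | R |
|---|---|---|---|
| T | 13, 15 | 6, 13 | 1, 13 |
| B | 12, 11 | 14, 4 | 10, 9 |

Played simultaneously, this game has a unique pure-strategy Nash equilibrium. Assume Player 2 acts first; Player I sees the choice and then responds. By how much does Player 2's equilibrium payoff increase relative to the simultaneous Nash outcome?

0

Player I best-responds to each possible Player 2 move:
- L: Player I compares 13, 12 and picks T; Player 2 would get 15.
- C: Player I compares 6, 14 and picks B; Player 2 would get 4.
- R: Player I compares 1, 10 and picks B; Player 2 would get 9.
Among 15, 4, 9, the best is 15 at L. Subgame-perfect outcome: (T, L) with payoffs (13, 15).
For the simultaneous game, intersect best replies.
Player I's best replies: L→T; C→B; R→B.
Player 2's best replies: T→L; B→L.
The unique mutual best reply is (T, L), giving (13, 15).
Player 2's commitment gain: 15 − 15 = 0.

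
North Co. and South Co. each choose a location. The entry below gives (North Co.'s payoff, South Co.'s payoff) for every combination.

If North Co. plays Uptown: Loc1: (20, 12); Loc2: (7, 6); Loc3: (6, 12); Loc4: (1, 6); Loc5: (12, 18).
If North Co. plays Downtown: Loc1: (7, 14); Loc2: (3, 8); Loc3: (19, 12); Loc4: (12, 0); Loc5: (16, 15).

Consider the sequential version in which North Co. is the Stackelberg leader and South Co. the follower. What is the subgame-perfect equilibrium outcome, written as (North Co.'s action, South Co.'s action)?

(Downtown, Loc5)

Solve by backward induction (North Co. leads).
- Uptown → South Co. plays Loc5 (best of 12, 6, 12, 6, 18); North Co. gets 12.
- Downtown → South Co. plays Loc5 (best of 14, 8, 12, 0, 15); North Co. gets 16.
Among 12, 16, the best is 16 at Downtown. Subgame-perfect outcome: (Downtown, Loc5) with payoffs (16, 15).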